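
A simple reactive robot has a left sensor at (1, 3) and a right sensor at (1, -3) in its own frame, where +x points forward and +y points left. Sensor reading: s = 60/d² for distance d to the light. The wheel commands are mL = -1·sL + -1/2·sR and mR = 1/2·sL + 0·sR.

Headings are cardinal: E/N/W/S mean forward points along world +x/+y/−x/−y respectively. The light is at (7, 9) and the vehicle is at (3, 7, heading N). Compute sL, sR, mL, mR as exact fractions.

left sensor world pos  = (0, 8); dL² = 50
right sensor world pos = (6, 8); dR² = 2
sL = 60/50 = 6/5
sR = 60/2 = 30
mL = -1·sL + -1/2·sR = -81/5
mR = 1/2·sL + 0·sR = 3/5

6/5 30 -81/5 3/5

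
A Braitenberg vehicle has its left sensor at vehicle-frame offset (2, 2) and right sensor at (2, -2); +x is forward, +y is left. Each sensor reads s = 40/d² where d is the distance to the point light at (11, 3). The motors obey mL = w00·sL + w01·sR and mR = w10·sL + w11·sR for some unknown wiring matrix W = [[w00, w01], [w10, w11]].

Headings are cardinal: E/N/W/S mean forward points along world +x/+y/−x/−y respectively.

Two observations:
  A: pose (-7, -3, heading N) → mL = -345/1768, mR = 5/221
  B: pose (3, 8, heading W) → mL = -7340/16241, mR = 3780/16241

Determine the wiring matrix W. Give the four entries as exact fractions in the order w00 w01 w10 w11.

obs A: pose=(-7,-3,N) → sL=5/52, sR=5/34, mL=-345/1768, mR=5/221
obs B: pose=(3,8,W) → sL=40/109, sR=40/149, mL=-7340/16241, mR=3780/16241
sensor matrix S = [[5/52, 5/34], [40/109, 40/149]]; det S = -101050/3589261
solve [mL_A; mL_B] = S·[w00; w01] and [mR_A; mR_B] = S·[w10; w11]:
  w00 = -1/2, w01 = -1, w10 = 1, w11 = -1/2

-1/2 -1 1 -1/2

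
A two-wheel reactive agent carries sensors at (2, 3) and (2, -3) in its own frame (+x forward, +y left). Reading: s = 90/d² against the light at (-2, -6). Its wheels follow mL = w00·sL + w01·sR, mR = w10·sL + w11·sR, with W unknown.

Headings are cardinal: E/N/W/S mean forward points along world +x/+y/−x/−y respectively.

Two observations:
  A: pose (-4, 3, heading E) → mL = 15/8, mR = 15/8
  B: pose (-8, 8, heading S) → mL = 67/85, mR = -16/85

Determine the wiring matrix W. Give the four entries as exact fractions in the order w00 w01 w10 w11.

1 1/2 -1 1

obs A: pose=(-4,3,E) → sL=5/8, sR=5/2, mL=15/8, mR=15/8
obs B: pose=(-8,8,S) → sL=10/17, sR=2/5, mL=67/85, mR=-16/85
sensor matrix S = [[5/8, 5/2], [10/17, 2/5]]; det S = -83/68
solve [mL_A; mL_B] = S·[w00; w01] and [mR_A; mR_B] = S·[w10; w11]:
  w00 = 1, w01 = 1/2, w10 = -1, w11 = 1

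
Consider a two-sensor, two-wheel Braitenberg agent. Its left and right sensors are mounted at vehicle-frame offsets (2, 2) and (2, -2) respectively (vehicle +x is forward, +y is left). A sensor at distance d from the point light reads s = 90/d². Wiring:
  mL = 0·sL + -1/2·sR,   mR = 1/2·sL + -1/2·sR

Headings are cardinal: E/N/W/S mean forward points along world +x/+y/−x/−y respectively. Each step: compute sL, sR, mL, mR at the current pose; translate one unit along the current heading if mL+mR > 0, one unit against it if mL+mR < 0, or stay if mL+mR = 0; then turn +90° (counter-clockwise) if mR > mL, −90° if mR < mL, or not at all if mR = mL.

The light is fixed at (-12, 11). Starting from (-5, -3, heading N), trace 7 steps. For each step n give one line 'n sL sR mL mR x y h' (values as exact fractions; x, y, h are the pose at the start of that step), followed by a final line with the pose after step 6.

n=0: pose=(-5,-3,N); sL=90/169, sR=2/5; mL=-1/5, mR=56/845; mL+mR=-113/845 → advance -1; mR−mL=45/169 → turn +1·90°
n=1: pose=(-5,-4,W); sL=45/157, sR=45/97; mL=-45/194, mR=-1350/15229; mL+mR=-9765/30458 → advance -1; mR−mL=45/314 → turn +1·90°
n=2: pose=(-4,-4,S); sL=90/389, sR=18/65; mL=-9/65, mR=-576/25285; mL+mR=-4077/25285 → advance -1; mR−mL=45/389 → turn +1·90°
n=3: pose=(-4,-3,E); sL=45/122, sR=45/178; mL=-45/356, mR=315/5429; mL+mR=-1485/21716 → advance -1; mR−mL=45/244 → turn +1·90°
n=4: pose=(-5,-3,N); sL=90/169, sR=2/5; mL=-1/5, mR=56/845; mL+mR=-113/845 → advance -1; mR−mL=45/169 → turn +1·90°
n=5: pose=(-5,-4,W); sL=45/157, sR=45/97; mL=-45/194, mR=-1350/15229; mL+mR=-9765/30458 → advance -1; mR−mL=45/314 → turn +1·90°
n=6: pose=(-4,-4,S); sL=90/389, sR=18/65; mL=-9/65, mR=-576/25285; mL+mR=-4077/25285 → advance -1; mR−mL=45/389 → turn +1·90°

0 90/169 2/5 -1/5 56/845 -5 -3 N
1 45/157 45/97 -45/194 -1350/15229 -5 -4 W
2 90/389 18/65 -9/65 -576/25285 -4 -4 S
3 45/122 45/178 -45/356 315/5429 -4 -3 E
4 90/169 2/5 -1/5 56/845 -5 -3 N
5 45/157 45/97 -45/194 -1350/15229 -5 -4 W
6 90/389 18/65 -9/65 -576/25285 -4 -4 S
final -4 -3 E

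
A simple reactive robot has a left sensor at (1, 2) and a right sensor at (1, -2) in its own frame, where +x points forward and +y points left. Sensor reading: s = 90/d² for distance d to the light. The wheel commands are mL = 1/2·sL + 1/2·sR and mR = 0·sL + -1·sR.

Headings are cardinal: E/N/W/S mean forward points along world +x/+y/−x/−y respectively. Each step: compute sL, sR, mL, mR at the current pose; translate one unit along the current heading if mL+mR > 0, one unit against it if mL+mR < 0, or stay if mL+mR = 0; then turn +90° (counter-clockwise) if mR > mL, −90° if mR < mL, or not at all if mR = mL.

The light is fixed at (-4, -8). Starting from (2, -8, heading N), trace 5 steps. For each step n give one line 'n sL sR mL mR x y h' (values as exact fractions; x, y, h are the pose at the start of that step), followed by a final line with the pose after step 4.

0 90/17 18/13 738/221 -18/13 2 -8 N
1 45/29 9/5 243/145 -9/5 2 -7 E
2 90/49 10 290/49 -10 1 -7 S
3 45/8 45/16 135/32 -45/16 1 -6 W
4 90/13 2 58/13 -2 0 -6 N
final 0 -5 E

n=0: pose=(2,-8,N); sL=90/17, sR=18/13; mL=738/221, mR=-18/13; mL+mR=432/221 → advance +1; mR−mL=-1044/221 → turn -1·90°
n=1: pose=(2,-7,E); sL=45/29, sR=9/5; mL=243/145, mR=-9/5; mL+mR=-18/145 → advance -1; mR−mL=-504/145 → turn -1·90°
n=2: pose=(1,-7,S); sL=90/49, sR=10; mL=290/49, mR=-10; mL+mR=-200/49 → advance -1; mR−mL=-780/49 → turn -1·90°
n=3: pose=(1,-6,W); sL=45/8, sR=45/16; mL=135/32, mR=-45/16; mL+mR=45/32 → advance +1; mR−mL=-225/32 → turn -1·90°
n=4: pose=(0,-6,N); sL=90/13, sR=2; mL=58/13, mR=-2; mL+mR=32/13 → advance +1; mR−mL=-84/13 → turn -1·90°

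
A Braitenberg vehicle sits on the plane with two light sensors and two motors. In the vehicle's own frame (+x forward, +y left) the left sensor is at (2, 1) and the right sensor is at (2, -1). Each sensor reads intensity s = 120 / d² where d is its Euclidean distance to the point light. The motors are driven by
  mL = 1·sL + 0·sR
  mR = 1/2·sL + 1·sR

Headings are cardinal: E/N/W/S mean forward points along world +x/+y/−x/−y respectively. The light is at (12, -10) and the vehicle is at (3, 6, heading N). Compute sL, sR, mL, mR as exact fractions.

left sensor world pos  = (2, 8); dL² = 424
right sensor world pos = (4, 8); dR² = 388
sL = 120/424 = 15/53
sR = 120/388 = 30/97
mL = 1·sL + 0·sR = 15/53
mR = 1/2·sL + 1·sR = 4635/10282

15/53 30/97 15/53 4635/10282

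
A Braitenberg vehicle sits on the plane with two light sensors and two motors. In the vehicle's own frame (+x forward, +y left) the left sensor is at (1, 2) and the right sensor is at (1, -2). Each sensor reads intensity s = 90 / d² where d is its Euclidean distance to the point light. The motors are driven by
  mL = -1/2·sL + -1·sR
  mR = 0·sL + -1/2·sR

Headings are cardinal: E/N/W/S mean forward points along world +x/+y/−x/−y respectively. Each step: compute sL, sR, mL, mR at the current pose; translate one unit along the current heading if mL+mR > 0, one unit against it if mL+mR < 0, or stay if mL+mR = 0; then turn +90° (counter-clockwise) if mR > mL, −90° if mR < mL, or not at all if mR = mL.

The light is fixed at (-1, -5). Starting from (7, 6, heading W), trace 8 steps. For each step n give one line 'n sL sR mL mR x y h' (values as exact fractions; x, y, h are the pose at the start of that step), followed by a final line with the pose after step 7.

0 9/13 45/109 -2151/2834 -45/218 7 6 W
1 90/221 90/149 -26595/32929 -45/149 8 6 S
2 45/148 9/20 -891/1480 -9/40 8 7 E
3 18/41 90/269 -6111/11029 -45/269 7 7 N
4 9/13 45/109 -2151/2834 -45/218 7 6 W
5 90/221 90/149 -26595/32929 -45/149 8 6 S
6 45/148 9/20 -891/1480 -9/40 8 7 E
7 18/41 90/269 -6111/11029 -45/269 7 7 N
final 7 6 W

n=0: pose=(7,6,W); sL=9/13, sR=45/109; mL=-2151/2834, mR=-45/218; mL+mR=-1368/1417 → advance -1; mR−mL=783/1417 → turn +1·90°
n=1: pose=(8,6,S); sL=90/221, sR=90/149; mL=-26595/32929, mR=-45/149; mL+mR=-36540/32929 → advance -1; mR−mL=16650/32929 → turn +1·90°
n=2: pose=(8,7,E); sL=45/148, sR=9/20; mL=-891/1480, mR=-9/40; mL+mR=-153/185 → advance -1; mR−mL=279/740 → turn +1·90°
n=3: pose=(7,7,N); sL=18/41, sR=90/269; mL=-6111/11029, mR=-45/269; mL+mR=-7956/11029 → advance -1; mR−mL=4266/11029 → turn +1·90°
n=4: pose=(7,6,W); sL=9/13, sR=45/109; mL=-2151/2834, mR=-45/218; mL+mR=-1368/1417 → advance -1; mR−mL=783/1417 → turn +1·90°
n=5: pose=(8,6,S); sL=90/221, sR=90/149; mL=-26595/32929, mR=-45/149; mL+mR=-36540/32929 → advance -1; mR−mL=16650/32929 → turn +1·90°
n=6: pose=(8,7,E); sL=45/148, sR=9/20; mL=-891/1480, mR=-9/40; mL+mR=-153/185 → advance -1; mR−mL=279/740 → turn +1·90°
n=7: pose=(7,7,N); sL=18/41, sR=90/269; mL=-6111/11029, mR=-45/269; mL+mR=-7956/11029 → advance -1; mR−mL=4266/11029 → turn +1·90°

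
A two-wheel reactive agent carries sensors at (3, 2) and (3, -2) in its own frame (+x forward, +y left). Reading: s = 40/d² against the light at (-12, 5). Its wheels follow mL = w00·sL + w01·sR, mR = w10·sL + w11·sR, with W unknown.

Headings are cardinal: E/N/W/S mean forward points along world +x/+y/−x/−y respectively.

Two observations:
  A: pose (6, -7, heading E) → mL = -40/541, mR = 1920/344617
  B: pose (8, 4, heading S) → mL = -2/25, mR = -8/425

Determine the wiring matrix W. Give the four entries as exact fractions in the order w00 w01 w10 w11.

obs A: pose=(6,-7,E) → sL=40/541, sR=40/637, mL=-40/541, mR=1920/344617
obs B: pose=(8,4,S) → sL=2/25, sR=2/17, mL=-2/25, mR=-8/425
sensor matrix S = [[40/541, 40/637], [2/25, 2/17]]; det S = 107648/29292445
solve [mL_A; mL_B] = S·[w00; w01] and [mR_A; mR_B] = S·[w10; w11]:
  w00 = -1, w01 = 0, w10 = 1/2, w11 = -1/2

-1 0 1/2 -1/2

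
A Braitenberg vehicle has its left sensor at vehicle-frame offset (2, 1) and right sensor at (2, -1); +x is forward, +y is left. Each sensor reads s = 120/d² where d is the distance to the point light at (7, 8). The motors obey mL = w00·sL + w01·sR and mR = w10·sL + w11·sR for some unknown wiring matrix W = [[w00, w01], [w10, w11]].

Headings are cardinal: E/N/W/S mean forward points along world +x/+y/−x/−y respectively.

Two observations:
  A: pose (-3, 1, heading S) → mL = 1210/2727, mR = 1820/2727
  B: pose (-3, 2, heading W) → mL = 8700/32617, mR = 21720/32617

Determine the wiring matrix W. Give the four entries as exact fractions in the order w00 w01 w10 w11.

1 -1/2 1/2 1/2

obs A: pose=(-3,1,S) → sL=20/27, sR=60/101, mL=1210/2727, mR=1820/2727
obs B: pose=(-3,2,W) → sL=120/193, sR=120/169, mL=8700/32617, mR=21720/32617
sensor matrix S = [[20/27, 60/101], [120/193, 120/169]]; det S = 4643200/29648853
solve [mL_A; mL_B] = S·[w00; w01] and [mR_A; mR_B] = S·[w10; w11]:
  w00 = 1, w01 = -1/2, w10 = 1/2, w11 = 1/2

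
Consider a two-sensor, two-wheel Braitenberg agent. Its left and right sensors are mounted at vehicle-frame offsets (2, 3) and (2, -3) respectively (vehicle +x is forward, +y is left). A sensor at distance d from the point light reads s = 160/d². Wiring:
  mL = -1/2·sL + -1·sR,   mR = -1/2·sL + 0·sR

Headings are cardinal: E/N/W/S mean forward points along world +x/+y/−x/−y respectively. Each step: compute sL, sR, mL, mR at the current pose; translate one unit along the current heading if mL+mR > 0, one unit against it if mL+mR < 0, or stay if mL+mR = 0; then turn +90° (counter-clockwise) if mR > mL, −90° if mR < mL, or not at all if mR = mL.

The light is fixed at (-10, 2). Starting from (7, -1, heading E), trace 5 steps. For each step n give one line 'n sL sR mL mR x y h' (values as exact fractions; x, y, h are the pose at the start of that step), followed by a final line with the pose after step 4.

0 160/361 160/397 -89520/143317 -80/361 7 -1 E
1 16/17 80/181 -2808/3077 -8/17 6 -1 N
2 32/49 160/197 -10992/9653 -16/49 6 -2 W
3 40/109 20/29 -2760/3161 -20/109 7 -2 S
4 160/361 160/397 -89520/143317 -80/361 7 -1 E
final 6 -1 N

n=0: pose=(7,-1,E); sL=160/361, sR=160/397; mL=-89520/143317, mR=-80/361; mL+mR=-121280/143317 → advance -1; mR−mL=160/397 → turn +1·90°
n=1: pose=(6,-1,N); sL=16/17, sR=80/181; mL=-2808/3077, mR=-8/17; mL+mR=-4256/3077 → advance -1; mR−mL=80/181 → turn +1·90°
n=2: pose=(6,-2,W); sL=32/49, sR=160/197; mL=-10992/9653, mR=-16/49; mL+mR=-14144/9653 → advance -1; mR−mL=160/197 → turn +1·90°
n=3: pose=(7,-2,S); sL=40/109, sR=20/29; mL=-2760/3161, mR=-20/109; mL+mR=-3340/3161 → advance -1; mR−mL=20/29 → turn +1·90°
n=4: pose=(7,-1,E); sL=160/361, sR=160/397; mL=-89520/143317, mR=-80/361; mL+mR=-121280/143317 → advance -1; mR−mL=160/397 → turn +1·90°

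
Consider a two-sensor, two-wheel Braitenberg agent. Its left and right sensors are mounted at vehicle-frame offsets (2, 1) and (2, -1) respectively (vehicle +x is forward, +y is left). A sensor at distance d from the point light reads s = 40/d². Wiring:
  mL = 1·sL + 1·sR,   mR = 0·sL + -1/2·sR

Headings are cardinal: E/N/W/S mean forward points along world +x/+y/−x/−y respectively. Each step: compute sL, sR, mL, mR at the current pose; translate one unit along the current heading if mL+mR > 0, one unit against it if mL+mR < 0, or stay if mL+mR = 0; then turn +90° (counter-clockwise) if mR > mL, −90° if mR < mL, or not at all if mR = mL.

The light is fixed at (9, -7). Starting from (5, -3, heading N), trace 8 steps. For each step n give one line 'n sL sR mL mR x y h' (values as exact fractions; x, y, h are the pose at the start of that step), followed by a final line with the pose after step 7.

n=0: pose=(5,-3,N); sL=40/61, sR=8/9; mL=848/549, mR=-4/9; mL+mR=604/549 → advance +1; mR−mL=-364/183 → turn -1·90°
n=1: pose=(5,-2,E); sL=1, sR=2; mL=3, mR=-1; mL+mR=2 → advance +1; mR−mL=-4 → turn -1·90°
n=2: pose=(6,-2,S); sL=40/13, sR=8/5; mL=304/65, mR=-4/5; mL+mR=252/65 → advance +1; mR−mL=-356/65 → turn -1·90°
n=3: pose=(6,-3,W); sL=20/17, sR=4/5; mL=168/85, mR=-2/5; mL+mR=134/85 → advance +1; mR−mL=-202/85 → turn -1·90°
n=4: pose=(5,-3,N); sL=40/61, sR=8/9; mL=848/549, mR=-4/9; mL+mR=604/549 → advance +1; mR−mL=-364/183 → turn -1·90°
n=5: pose=(5,-2,E); sL=1, sR=2; mL=3, mR=-1; mL+mR=2 → advance +1; mR−mL=-4 → turn -1·90°
n=6: pose=(6,-2,S); sL=40/13, sR=8/5; mL=304/65, mR=-4/5; mL+mR=252/65 → advance +1; mR−mL=-356/65 → turn -1·90°
n=7: pose=(6,-3,W); sL=20/17, sR=4/5; mL=168/85, mR=-2/5; mL+mR=134/85 → advance +1; mR−mL=-202/85 → turn -1·90°

0 40/61 8/9 848/549 -4/9 5 -3 N
1 1 2 3 -1 5 -2 E
2 40/13 8/5 304/65 -4/5 6 -2 S
3 20/17 4/5 168/85 -2/5 6 -3 W
4 40/61 8/9 848/549 -4/9 5 -3 N
5 1 2 3 -1 5 -2 E
6 40/13 8/5 304/65 -4/5 6 -2 S
7 20/17 4/5 168/85 -2/5 6 -3 W
final 5 -3 N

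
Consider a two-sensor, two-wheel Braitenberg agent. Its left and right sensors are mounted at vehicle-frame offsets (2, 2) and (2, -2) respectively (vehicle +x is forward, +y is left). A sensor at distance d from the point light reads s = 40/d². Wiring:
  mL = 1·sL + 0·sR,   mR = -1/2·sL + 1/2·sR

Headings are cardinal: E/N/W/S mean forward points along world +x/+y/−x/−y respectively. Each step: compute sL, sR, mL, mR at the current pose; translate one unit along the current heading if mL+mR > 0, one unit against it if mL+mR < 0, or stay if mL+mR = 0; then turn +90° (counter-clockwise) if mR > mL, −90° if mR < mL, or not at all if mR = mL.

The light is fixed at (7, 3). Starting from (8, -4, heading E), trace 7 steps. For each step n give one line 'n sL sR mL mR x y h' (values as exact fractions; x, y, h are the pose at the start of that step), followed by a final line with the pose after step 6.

n=0: pose=(8,-4,E); sL=20/17, sR=4/9; mL=20/17, mR=-56/153; mL+mR=124/153 → advance +1; mR−mL=-236/153 → turn -1·90°
n=1: pose=(9,-4,S); sL=40/97, sR=40/81; mL=40/97, mR=320/7857; mL+mR=3560/7857 → advance +1; mR−mL=-2920/7857 → turn -1·90°
n=2: pose=(9,-5,W); sL=2/5, sR=10/9; mL=2/5, mR=16/45; mL+mR=34/45 → advance +1; mR−mL=-2/45 → turn -1·90°
n=3: pose=(8,-5,N); sL=40/37, sR=8/9; mL=40/37, mR=-32/333; mL+mR=328/333 → advance +1; mR−mL=-392/333 → turn -1·90°
n=4: pose=(8,-4,E); sL=20/17, sR=4/9; mL=20/17, mR=-56/153; mL+mR=124/153 → advance +1; mR−mL=-236/153 → turn -1·90°
n=5: pose=(9,-4,S); sL=40/97, sR=40/81; mL=40/97, mR=320/7857; mL+mR=3560/7857 → advance +1; mR−mL=-2920/7857 → turn -1·90°
n=6: pose=(9,-5,W); sL=2/5, sR=10/9; mL=2/5, mR=16/45; mL+mR=34/45 → advance +1; mR−mL=-2/45 → turn -1·90°

0 20/17 4/9 20/17 -56/153 8 -4 E
1 40/97 40/81 40/97 320/7857 9 -4 S
2 2/5 10/9 2/5 16/45 9 -5 W
3 40/37 8/9 40/37 -32/333 8 -5 N
4 20/17 4/9 20/17 -56/153 8 -4 E
5 40/97 40/81 40/97 320/7857 9 -4 S
6 2/5 10/9 2/5 16/45 9 -5 W
final 8 -5 N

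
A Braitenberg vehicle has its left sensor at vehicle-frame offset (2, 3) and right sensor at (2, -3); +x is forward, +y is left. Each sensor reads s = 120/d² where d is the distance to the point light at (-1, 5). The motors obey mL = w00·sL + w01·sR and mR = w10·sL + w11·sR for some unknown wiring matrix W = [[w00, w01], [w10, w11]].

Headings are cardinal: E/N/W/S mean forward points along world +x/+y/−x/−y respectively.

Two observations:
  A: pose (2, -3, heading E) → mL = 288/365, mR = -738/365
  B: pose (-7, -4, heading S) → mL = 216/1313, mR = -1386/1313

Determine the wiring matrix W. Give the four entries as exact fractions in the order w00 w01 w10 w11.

1/2 -1/2 -1/2 -1

obs A: pose=(2,-3,E) → sL=12/5, sR=60/73, mL=288/365, mR=-738/365
obs B: pose=(-7,-4,S) → sL=12/13, sR=60/101, mL=216/1313, mR=-1386/1313
sensor matrix S = [[12/5, 60/73], [12/13, 60/101]]; det S = 63936/95849
solve [mL_A; mL_B] = S·[w00; w01] and [mR_A; mR_B] = S·[w10; w11]:
  w00 = 1/2, w01 = -1/2, w10 = -1/2, w11 = -1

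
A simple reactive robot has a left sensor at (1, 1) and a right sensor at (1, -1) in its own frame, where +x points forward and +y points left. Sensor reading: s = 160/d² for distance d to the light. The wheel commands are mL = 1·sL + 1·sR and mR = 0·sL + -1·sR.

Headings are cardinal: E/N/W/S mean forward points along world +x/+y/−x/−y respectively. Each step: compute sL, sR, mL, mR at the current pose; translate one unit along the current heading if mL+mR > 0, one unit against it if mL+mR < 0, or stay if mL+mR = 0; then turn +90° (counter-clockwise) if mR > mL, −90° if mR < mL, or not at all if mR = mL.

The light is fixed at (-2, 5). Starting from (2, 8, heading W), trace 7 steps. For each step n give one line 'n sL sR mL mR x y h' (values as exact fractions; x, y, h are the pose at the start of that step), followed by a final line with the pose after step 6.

n=0: pose=(2,8,W); sL=160/13, sR=32/5; mL=1216/65, mR=-32/5; mL+mR=160/13 → advance +1; mR−mL=-1632/65 → turn -1·90°
n=1: pose=(1,8,N); sL=8, sR=5; mL=13, mR=-5; mL+mR=8 → advance +1; mR−mL=-18 → turn -1·90°
n=2: pose=(1,9,E); sL=160/41, sR=32/5; mL=2112/205, mR=-32/5; mL+mR=160/41 → advance +1; mR−mL=-3424/205 → turn -1·90°
n=3: pose=(2,9,S); sL=80/17, sR=80/9; mL=2080/153, mR=-80/9; mL+mR=80/17 → advance +1; mR−mL=-3440/153 → turn -1·90°
n=4: pose=(2,8,W); sL=160/13, sR=32/5; mL=1216/65, mR=-32/5; mL+mR=160/13 → advance +1; mR−mL=-1632/65 → turn -1·90°
n=5: pose=(1,8,N); sL=8, sR=5; mL=13, mR=-5; mL+mR=8 → advance +1; mR−mL=-18 → turn -1·90°
n=6: pose=(1,9,E); sL=160/41, sR=32/5; mL=2112/205, mR=-32/5; mL+mR=160/41 → advance +1; mR−mL=-3424/205 → turn -1·90°

0 160/13 32/5 1216/65 -32/5 2 8 W
1 8 5 13 -5 1 8 N
2 160/41 32/5 2112/205 -32/5 1 9 E
3 80/17 80/9 2080/153 -80/9 2 9 S
4 160/13 32/5 1216/65 -32/5 2 8 W
5 8 5 13 -5 1 8 N
6 160/41 32/5 2112/205 -32/5 1 9 E
final 2 9 S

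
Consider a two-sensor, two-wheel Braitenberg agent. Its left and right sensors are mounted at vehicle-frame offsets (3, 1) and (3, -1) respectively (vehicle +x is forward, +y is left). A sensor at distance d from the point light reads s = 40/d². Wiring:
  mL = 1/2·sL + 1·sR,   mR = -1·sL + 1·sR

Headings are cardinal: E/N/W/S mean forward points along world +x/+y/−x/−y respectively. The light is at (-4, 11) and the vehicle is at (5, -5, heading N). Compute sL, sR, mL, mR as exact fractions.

left sensor world pos  = (4, -2); dL² = 233
right sensor world pos = (6, -2); dR² = 269
sL = 40/233 = 40/233
sR = 40/269 = 40/269
mL = 1/2·sL + 1·sR = 14700/62677
mR = -1·sL + 1·sR = -1440/62677

40/233 40/269 14700/62677 -1440/62677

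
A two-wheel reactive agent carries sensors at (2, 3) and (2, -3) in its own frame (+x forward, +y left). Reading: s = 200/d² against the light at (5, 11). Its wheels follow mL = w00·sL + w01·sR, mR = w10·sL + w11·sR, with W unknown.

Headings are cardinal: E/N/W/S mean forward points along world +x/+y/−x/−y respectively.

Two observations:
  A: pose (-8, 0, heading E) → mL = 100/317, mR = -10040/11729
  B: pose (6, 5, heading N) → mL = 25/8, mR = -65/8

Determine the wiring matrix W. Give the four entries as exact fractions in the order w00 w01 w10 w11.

obs A: pose=(-8,0,E) → sL=40/37, sR=200/317, mL=100/317, mR=-10040/11729
obs B: pose=(6,5,N) → sL=10, sR=25/4, mL=25/8, mR=-65/8
sensor matrix S = [[40/37, 200/317], [10, 25/4]]; det S = 5250/11729
solve [mL_A; mL_B] = S·[w00; w01] and [mR_A; mR_B] = S·[w10; w11]:
  w00 = 0, w01 = 1/2, w10 = -1/2, w11 = -1/2

0 1/2 -1/2 -1/2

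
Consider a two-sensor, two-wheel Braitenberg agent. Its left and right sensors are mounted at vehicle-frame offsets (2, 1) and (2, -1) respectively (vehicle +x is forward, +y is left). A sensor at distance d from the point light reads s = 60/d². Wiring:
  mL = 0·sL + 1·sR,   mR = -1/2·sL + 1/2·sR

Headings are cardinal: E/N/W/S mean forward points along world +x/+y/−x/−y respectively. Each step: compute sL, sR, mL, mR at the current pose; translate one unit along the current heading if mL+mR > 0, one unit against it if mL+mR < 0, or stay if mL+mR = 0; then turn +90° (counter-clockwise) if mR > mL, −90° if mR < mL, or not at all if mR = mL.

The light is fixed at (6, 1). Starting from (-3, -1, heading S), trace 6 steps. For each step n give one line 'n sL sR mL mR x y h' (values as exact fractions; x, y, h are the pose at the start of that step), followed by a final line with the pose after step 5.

n=0: pose=(-3,-1,S); sL=3/4, sR=15/29; mL=15/29, mR=-27/232; mL+mR=93/232 → advance +1; mR−mL=-147/232 → turn -1·90°
n=1: pose=(-3,-2,W); sL=60/137, sR=12/25; mL=12/25, mR=72/3425; mL+mR=1716/3425 → advance +1; mR−mL=-1572/3425 → turn -1·90°
n=2: pose=(-4,-2,N); sL=30/61, sR=30/41; mL=30/41, mR=300/2501; mL+mR=2130/2501 → advance +1; mR−mL=-1530/2501 → turn -1·90°
n=3: pose=(-4,-1,E); sL=12/13, sR=60/73; mL=60/73, mR=-48/949; mL+mR=732/949 → advance +1; mR−mL=-828/949 → turn -1·90°
n=4: pose=(-3,-1,S); sL=3/4, sR=15/29; mL=15/29, mR=-27/232; mL+mR=93/232 → advance +1; mR−mL=-147/232 → turn -1·90°
n=5: pose=(-3,-2,W); sL=60/137, sR=12/25; mL=12/25, mR=72/3425; mL+mR=1716/3425 → advance +1; mR−mL=-1572/3425 → turn -1·90°

0 3/4 15/29 15/29 -27/232 -3 -1 S
1 60/137 12/25 12/25 72/3425 -3 -2 W
2 30/61 30/41 30/41 300/2501 -4 -2 N
3 12/13 60/73 60/73 -48/949 -4 -1 E
4 3/4 15/29 15/29 -27/232 -3 -1 S
5 60/137 12/25 12/25 72/3425 -3 -2 W
final -4 -2 N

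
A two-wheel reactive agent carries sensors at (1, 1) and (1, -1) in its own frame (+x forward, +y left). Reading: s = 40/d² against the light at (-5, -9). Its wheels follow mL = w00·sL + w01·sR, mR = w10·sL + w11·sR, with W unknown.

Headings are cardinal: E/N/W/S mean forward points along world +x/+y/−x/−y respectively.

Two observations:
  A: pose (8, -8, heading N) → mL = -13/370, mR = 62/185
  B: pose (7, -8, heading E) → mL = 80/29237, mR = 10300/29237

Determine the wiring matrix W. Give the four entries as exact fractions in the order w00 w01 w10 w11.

-1/2 1/2 1/2 1

obs A: pose=(8,-8,N) → sL=10/37, sR=1/5, mL=-13/370, mR=62/185
obs B: pose=(7,-8,E) → sL=40/173, sR=40/169, mL=80/29237, mR=10300/29237
sensor matrix S = [[10/37, 1/5], [40/173, 40/169]]; det S = 19176/1081769
solve [mL_A; mL_B] = S·[w00; w01] and [mR_A; mR_B] = S·[w10; w11]:
  w00 = -1/2, w01 = 1/2, w10 = 1/2, w11 = 1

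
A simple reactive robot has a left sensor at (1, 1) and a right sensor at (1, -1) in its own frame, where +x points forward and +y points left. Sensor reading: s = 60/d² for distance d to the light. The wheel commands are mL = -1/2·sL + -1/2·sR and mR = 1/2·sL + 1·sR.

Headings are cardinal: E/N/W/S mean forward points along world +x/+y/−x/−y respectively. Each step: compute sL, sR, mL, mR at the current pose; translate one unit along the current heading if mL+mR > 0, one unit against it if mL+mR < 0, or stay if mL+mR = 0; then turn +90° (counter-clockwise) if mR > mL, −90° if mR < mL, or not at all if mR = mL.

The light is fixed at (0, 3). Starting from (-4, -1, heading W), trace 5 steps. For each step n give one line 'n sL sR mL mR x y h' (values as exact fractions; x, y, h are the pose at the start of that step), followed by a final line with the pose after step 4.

0 6/5 30/17 -126/85 201/85 -4 -1 W
1 60/41 60/61 -3060/2501 4290/2501 -5 -1 S
2 15/8 15/13 -315/208 435/208 -5 -2 E
3 60/41 12/5 -396/205 642/205 -4 -2 N
4 6/5 30/17 -126/85 201/85 -4 -1 W
final -5 -1 S

n=0: pose=(-4,-1,W); sL=6/5, sR=30/17; mL=-126/85, mR=201/85; mL+mR=15/17 → advance +1; mR−mL=327/85 → turn +1·90°
n=1: pose=(-5,-1,S); sL=60/41, sR=60/61; mL=-3060/2501, mR=4290/2501; mL+mR=30/61 → advance +1; mR−mL=7350/2501 → turn +1·90°
n=2: pose=(-5,-2,E); sL=15/8, sR=15/13; mL=-315/208, mR=435/208; mL+mR=15/26 → advance +1; mR−mL=375/104 → turn +1·90°
n=3: pose=(-4,-2,N); sL=60/41, sR=12/5; mL=-396/205, mR=642/205; mL+mR=6/5 → advance +1; mR−mL=1038/205 → turn +1·90°
n=4: pose=(-4,-1,W); sL=6/5, sR=30/17; mL=-126/85, mR=201/85; mL+mR=15/17 → advance +1; mR−mL=327/85 → turn +1·90°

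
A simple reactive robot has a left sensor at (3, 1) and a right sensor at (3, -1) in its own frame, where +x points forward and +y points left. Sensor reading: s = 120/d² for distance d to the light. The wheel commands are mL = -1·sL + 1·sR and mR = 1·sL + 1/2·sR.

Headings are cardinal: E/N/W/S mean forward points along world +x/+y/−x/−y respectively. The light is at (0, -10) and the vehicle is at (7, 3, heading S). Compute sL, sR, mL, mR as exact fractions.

30/41 15/17 105/697 1635/1394

left sensor world pos  = (8, 0); dL² = 164
right sensor world pos = (6, 0); dR² = 136
sL = 120/164 = 30/41
sR = 120/136 = 15/17
mL = -1·sL + 1·sR = 105/697
mR = 1·sL + 1/2·sR = 1635/1394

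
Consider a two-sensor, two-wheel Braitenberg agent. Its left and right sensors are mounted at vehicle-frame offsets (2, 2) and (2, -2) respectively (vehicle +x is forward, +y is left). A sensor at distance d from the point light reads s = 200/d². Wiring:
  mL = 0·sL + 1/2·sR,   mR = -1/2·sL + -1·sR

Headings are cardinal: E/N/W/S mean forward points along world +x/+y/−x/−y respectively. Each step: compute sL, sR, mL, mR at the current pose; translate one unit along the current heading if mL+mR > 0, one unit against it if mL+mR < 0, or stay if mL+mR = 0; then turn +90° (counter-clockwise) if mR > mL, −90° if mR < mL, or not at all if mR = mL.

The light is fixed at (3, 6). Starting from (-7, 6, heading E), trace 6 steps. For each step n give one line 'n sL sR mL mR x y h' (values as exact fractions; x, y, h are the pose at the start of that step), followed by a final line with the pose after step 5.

n=0: pose=(-7,6,E); sL=50/17, sR=50/17; mL=25/17, mR=-75/17; mL+mR=-50/17 → advance -1; mR−mL=-100/17 → turn -1·90°
n=1: pose=(-8,6,S); sL=40/17, sR=200/173; mL=100/173, mR=-6860/2941; mL+mR=-5160/2941 → advance -1; mR−mL=-8560/2941 → turn -1·90°
n=2: pose=(-8,7,W); sL=20/17, sR=100/89; mL=50/89, mR=-2590/1513; mL+mR=-1740/1513 → advance -1; mR−mL=-3440/1513 → turn -1·90°
n=3: pose=(-7,7,N); sL=200/153, sR=200/73; mL=100/73, mR=-37900/11169; mL+mR=-22600/11169 → advance -1; mR−mL=-53200/11169 → turn -1·90°
n=4: pose=(-7,6,E); sL=50/17, sR=50/17; mL=25/17, mR=-75/17; mL+mR=-50/17 → advance -1; mR−mL=-100/17 → turn -1·90°
n=5: pose=(-8,6,S); sL=40/17, sR=200/173; mL=100/173, mR=-6860/2941; mL+mR=-5160/2941 → advance -1; mR−mL=-8560/2941 → turn -1·90°

0 50/17 50/17 25/17 -75/17 -7 6 E
1 40/17 200/173 100/173 -6860/2941 -8 6 S
2 20/17 100/89 50/89 -2590/1513 -8 7 W
3 200/153 200/73 100/73 -37900/11169 -7 7 N
4 50/17 50/17 25/17 -75/17 -7 6 E
5 40/17 200/173 100/173 -6860/2941 -8 6 S
final -8 7 W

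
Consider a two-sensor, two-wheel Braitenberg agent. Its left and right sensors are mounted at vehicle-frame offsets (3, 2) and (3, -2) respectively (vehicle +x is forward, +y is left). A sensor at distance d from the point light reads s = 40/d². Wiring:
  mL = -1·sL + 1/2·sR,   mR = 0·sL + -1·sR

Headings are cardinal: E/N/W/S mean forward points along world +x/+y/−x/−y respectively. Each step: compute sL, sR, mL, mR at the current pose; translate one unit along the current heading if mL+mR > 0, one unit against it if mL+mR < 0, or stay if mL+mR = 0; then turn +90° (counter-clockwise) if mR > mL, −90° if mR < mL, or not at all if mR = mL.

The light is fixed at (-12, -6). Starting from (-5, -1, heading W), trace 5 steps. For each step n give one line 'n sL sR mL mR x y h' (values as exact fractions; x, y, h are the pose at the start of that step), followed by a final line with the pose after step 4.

0 8/5 8/13 -84/65 -8/13 -5 -1 W
1 5/13 1 3/26 -1 -4 -1 S
2 40/41 40/89 -2740/3649 -40/89 -4 0 W
3 4/13 20/29 14/377 -20/29 -3 0 S
4 40/61 40/117 -3460/7137 -40/117 -3 1 W
final -2 1 S

n=0: pose=(-5,-1,W); sL=8/5, sR=8/13; mL=-84/65, mR=-8/13; mL+mR=-124/65 → advance -1; mR−mL=44/65 → turn +1·90°
n=1: pose=(-4,-1,S); sL=5/13, sR=1; mL=3/26, mR=-1; mL+mR=-23/26 → advance -1; mR−mL=-29/26 → turn -1·90°
n=2: pose=(-4,0,W); sL=40/41, sR=40/89; mL=-2740/3649, mR=-40/89; mL+mR=-4380/3649 → advance -1; mR−mL=1100/3649 → turn +1·90°
n=3: pose=(-3,0,S); sL=4/13, sR=20/29; mL=14/377, mR=-20/29; mL+mR=-246/377 → advance -1; mR−mL=-274/377 → turn -1·90°
n=4: pose=(-3,1,W); sL=40/61, sR=40/117; mL=-3460/7137, mR=-40/117; mL+mR=-5900/7137 → advance -1; mR−mL=340/2379 → turn +1·90°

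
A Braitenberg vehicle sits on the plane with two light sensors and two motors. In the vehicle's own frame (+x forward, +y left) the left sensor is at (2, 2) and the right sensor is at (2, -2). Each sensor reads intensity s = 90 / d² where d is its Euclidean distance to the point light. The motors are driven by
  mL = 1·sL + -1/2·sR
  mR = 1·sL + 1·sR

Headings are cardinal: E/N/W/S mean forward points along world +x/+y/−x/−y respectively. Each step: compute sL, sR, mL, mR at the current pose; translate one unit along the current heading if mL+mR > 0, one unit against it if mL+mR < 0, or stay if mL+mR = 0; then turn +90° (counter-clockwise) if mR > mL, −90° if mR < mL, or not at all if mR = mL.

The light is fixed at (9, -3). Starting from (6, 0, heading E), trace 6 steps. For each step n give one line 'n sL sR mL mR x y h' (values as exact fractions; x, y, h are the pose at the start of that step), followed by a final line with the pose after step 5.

n=0: pose=(6,0,E); sL=45/13, sR=45; mL=-495/26, mR=630/13; mL+mR=765/26 → advance +1; mR−mL=135/2 → turn +1·90°
n=1: pose=(7,0,N); sL=90/41, sR=18/5; mL=81/205, mR=1188/205; mL+mR=1269/205 → advance +1; mR−mL=27/5 → turn +1·90°
n=2: pose=(7,1,W); sL=9/2, sR=45/26; mL=189/52, mR=81/13; mL+mR=513/52 → advance +1; mR−mL=135/52 → turn +1·90°
n=3: pose=(6,1,S); sL=18, sR=90/29; mL=477/29, mR=612/29; mL+mR=1089/29 → advance +1; mR−mL=135/29 → turn +1·90°
n=4: pose=(6,0,E); sL=45/13, sR=45; mL=-495/26, mR=630/13; mL+mR=765/26 → advance +1; mR−mL=135/2 → turn +1·90°
n=5: pose=(7,0,N); sL=90/41, sR=18/5; mL=81/205, mR=1188/205; mL+mR=1269/205 → advance +1; mR−mL=27/5 → turn +1·90°

0 45/13 45 -495/26 630/13 6 0 E
1 90/41 18/5 81/205 1188/205 7 0 N
2 9/2 45/26 189/52 81/13 7 1 W
3 18 90/29 477/29 612/29 6 1 S
4 45/13 45 -495/26 630/13 6 0 E
5 90/41 18/5 81/205 1188/205 7 0 N
final 7 1 W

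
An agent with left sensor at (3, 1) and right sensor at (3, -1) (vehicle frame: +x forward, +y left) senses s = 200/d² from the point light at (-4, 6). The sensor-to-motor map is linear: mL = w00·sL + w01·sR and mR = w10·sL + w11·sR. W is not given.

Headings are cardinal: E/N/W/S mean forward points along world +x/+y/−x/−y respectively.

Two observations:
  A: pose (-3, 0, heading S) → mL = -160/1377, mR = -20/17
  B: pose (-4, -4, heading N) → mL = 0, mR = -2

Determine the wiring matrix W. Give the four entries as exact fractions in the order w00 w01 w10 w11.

1 -1 -1/2 0

obs A: pose=(-3,0,S) → sL=40/17, sR=200/81, mL=-160/1377, mR=-20/17
obs B: pose=(-4,-4,N) → sL=4, sR=4, mL=0, mR=-2
sensor matrix S = [[40/17, 200/81], [4, 4]]; det S = -640/1377
solve [mL_A; mL_B] = S·[w00; w01] and [mR_A; mR_B] = S·[w10; w11]:
  w00 = 1, w01 = -1, w10 = -1/2, w11 = 0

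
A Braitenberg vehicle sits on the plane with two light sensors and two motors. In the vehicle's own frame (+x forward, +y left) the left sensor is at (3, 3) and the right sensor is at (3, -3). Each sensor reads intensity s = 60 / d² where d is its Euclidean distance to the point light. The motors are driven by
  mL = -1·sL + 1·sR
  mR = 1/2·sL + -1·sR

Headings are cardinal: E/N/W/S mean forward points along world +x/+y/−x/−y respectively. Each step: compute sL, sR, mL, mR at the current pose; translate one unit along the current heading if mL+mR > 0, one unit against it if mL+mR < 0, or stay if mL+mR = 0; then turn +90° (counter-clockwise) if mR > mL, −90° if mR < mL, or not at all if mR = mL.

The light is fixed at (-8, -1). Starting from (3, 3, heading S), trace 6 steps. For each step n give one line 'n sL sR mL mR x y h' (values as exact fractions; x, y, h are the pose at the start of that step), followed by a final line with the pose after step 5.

n=0: pose=(3,3,S); sL=60/197, sR=12/13; mL=1584/2561, mR=-1974/2561; mL+mR=-30/197 → advance -1; mR−mL=-3558/2561 → turn -1·90°
n=1: pose=(3,4,W); sL=15/17, sR=15/32; mL=-225/544, mR=-15/544; mL+mR=-15/34 → advance -1; mR−mL=105/272 → turn +1·90°
n=2: pose=(4,4,S); sL=60/229, sR=12/17; mL=1728/3893, mR=-2238/3893; mL+mR=-30/229 → advance -1; mR−mL=-3966/3893 → turn -1·90°
n=3: pose=(4,5,W); sL=2/3, sR=10/27; mL=-8/27, mR=-1/27; mL+mR=-1/3 → advance -1; mR−mL=7/27 → turn +1·90°
n=4: pose=(5,5,S); sL=12/53, sR=60/109; mL=1872/5777, mR=-2526/5777; mL+mR=-6/53 → advance -1; mR−mL=-4398/5777 → turn -1·90°
n=5: pose=(5,6,W); sL=15/29, sR=3/10; mL=-63/290, mR=-6/145; mL+mR=-15/58 → advance -1; mR−mL=51/290 → turn +1·90°

0 60/197 12/13 1584/2561 -1974/2561 3 3 S
1 15/17 15/32 -225/544 -15/544 3 4 W
2 60/229 12/17 1728/3893 -2238/3893 4 4 S
3 2/3 10/27 -8/27 -1/27 4 5 W
4 12/53 60/109 1872/5777 -2526/5777 5 5 S
5 15/29 3/10 -63/290 -6/145 5 6 W
final 6 6 S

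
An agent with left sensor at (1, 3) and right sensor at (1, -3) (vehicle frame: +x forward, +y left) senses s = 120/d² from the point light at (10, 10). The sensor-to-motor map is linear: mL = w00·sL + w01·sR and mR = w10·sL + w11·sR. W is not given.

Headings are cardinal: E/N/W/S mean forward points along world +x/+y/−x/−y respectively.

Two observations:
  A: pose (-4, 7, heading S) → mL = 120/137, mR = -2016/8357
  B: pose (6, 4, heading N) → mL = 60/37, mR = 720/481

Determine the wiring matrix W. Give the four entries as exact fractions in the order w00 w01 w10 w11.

1 0 -1/2 1/2

obs A: pose=(-4,7,S) → sL=120/137, sR=24/61, mL=120/137, mR=-2016/8357
obs B: pose=(6,4,N) → sL=60/37, sR=60/13, mL=60/37, mR=720/481
sensor matrix S = [[120/137, 24/61], [60/37, 60/13]]; det S = 13685760/4019717
solve [mL_A; mL_B] = S·[w00; w01] and [mR_A; mR_B] = S·[w10; w11]:
  w00 = 1, w01 = 0, w10 = -1/2, w11 = 1/2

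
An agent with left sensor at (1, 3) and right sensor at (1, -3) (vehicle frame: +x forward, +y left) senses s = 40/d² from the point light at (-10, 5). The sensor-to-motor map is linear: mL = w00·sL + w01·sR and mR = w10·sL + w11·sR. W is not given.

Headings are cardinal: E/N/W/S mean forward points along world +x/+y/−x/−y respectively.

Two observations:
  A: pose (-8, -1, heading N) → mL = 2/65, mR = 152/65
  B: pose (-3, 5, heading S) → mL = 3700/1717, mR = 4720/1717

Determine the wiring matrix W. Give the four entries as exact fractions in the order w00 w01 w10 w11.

obs A: pose=(-8,-1,N) → sL=20/13, sR=4/5, mL=2/65, mR=152/65
obs B: pose=(-3,5,S) → sL=40/101, sR=40/17, mL=3700/1717, mR=4720/1717
sensor matrix S = [[20/13, 4/5], [40/101, 40/17]]; det S = 73728/22321
solve [mL_A; mL_B] = S·[w00; w01] and [mR_A; mR_B] = S·[w10; w11]:
  w00 = -1/2, w01 = 1, w10 = 1, w11 = 1

-1/2 1 1 1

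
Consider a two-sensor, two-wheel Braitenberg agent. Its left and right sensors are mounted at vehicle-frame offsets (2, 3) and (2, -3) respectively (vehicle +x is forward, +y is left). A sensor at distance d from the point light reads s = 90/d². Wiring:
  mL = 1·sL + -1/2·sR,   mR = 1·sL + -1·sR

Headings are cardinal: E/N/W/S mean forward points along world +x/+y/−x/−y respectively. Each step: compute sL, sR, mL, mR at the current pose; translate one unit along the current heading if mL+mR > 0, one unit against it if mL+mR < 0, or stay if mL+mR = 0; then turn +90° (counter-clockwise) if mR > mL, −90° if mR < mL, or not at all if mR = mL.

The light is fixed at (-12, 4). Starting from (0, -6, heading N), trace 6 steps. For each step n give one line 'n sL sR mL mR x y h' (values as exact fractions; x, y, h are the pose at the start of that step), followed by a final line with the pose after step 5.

n=0: pose=(0,-6,N); sL=18/29, sR=90/289; mL=3897/8381, mR=2592/8381; mL+mR=6489/8381 → advance +1; mR−mL=-45/289 → turn -1·90°
n=1: pose=(0,-5,E); sL=45/116, sR=9/34; mL=126/493, mR=243/1972; mL+mR=747/1972 → advance +1; mR−mL=-9/68 → turn -1·90°
n=2: pose=(1,-5,S); sL=90/377, sR=90/221; mL=225/6409, mR=-1080/6409; mL+mR=-855/6409 → advance -1; mR−mL=-45/221 → turn -1·90°
n=3: pose=(1,-4,W); sL=45/121, sR=45/73; mL=1125/17666, mR=-2160/8833; mL+mR=-3195/17666 → advance -1; mR−mL=-45/146 → turn -1·90°
n=4: pose=(2,-4,N); sL=90/157, sR=18/65; mL=4437/10205, mR=3024/10205; mL+mR=7461/10205 → advance +1; mR−mL=-9/65 → turn -1·90°
n=5: pose=(2,-3,E); sL=45/136, sR=45/178; mL=2475/12104, mR=945/12104; mL+mR=855/3026 → advance +1; mR−mL=-45/356 → turn -1·90°

0 18/29 90/289 3897/8381 2592/8381 0 -6 N
1 45/116 9/34 126/493 243/1972 0 -5 E
2 90/377 90/221 225/6409 -1080/6409 1 -5 S
3 45/121 45/73 1125/17666 -2160/8833 1 -4 W
4 90/157 18/65 4437/10205 3024/10205 2 -4 N
5 45/136 45/178 2475/12104 945/12104 2 -3 E
final 3 -3 S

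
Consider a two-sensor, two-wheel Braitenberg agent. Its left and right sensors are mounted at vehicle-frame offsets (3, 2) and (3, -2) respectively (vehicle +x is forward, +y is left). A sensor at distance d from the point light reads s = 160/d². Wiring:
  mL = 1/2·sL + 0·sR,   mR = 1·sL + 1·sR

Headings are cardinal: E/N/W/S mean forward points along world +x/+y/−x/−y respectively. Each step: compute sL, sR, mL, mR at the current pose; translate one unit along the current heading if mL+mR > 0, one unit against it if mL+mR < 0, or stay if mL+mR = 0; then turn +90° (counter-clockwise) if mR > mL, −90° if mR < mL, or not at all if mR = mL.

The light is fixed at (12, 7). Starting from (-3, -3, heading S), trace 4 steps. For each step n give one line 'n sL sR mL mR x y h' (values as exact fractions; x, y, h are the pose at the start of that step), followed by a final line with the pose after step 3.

n=0: pose=(-3,-3,S); sL=80/169, sR=80/229; mL=40/169, mR=31840/38701; mL+mR=41000/38701 → advance +1; mR−mL=22680/38701 → turn +1·90°
n=1: pose=(-3,-4,E); sL=32/45, sR=160/313; mL=16/45, mR=17216/14085; mL+mR=7408/4695 → advance +1; mR−mL=12208/14085 → turn +1·90°
n=2: pose=(-2,-4,N); sL=1/2, sR=10/13; mL=1/4, mR=33/26; mL+mR=79/52 → advance +1; mR−mL=53/52 → turn +1·90°
n=3: pose=(-2,-3,W); sL=160/433, sR=160/353; mL=80/433, mR=125760/152849; mL+mR=154000/152849 → advance +1; mR−mL=97520/152849 → turn +1·90°

0 80/169 80/229 40/169 31840/38701 -3 -3 S
1 32/45 160/313 16/45 17216/14085 -3 -4 E
2 1/2 10/13 1/4 33/26 -2 -4 N
3 160/433 160/353 80/433 125760/152849 -2 -3 W
final -3 -3 S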